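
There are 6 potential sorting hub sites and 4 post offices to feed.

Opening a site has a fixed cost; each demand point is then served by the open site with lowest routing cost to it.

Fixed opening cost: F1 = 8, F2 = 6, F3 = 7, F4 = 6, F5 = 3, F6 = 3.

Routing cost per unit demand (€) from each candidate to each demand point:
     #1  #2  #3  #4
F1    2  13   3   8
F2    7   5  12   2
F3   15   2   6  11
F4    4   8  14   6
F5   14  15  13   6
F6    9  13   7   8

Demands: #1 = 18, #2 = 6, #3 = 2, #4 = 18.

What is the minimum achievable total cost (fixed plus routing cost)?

111

Open {F1, F2, F3}: assign each demand point to its cheapest open site.
  #1→F1 18×2=36, #2→F3 6×2=12, #3→F1 2×3=6, #4→F2 18×2=36
  routing cost 90, fixed 21 → total 111.
Compare {F1, F2, F3, F5}: routing cost 90 + fixed 24 = 114.
Compare {F1, F2, F3, F6}: routing cost 90 + fixed 24 = 114.
Compare {F1, F2, F3, F4}: routing cost 90 + fixed 27 = 117.
All other subsets cost ≥ 114. Minimum total cost: 111.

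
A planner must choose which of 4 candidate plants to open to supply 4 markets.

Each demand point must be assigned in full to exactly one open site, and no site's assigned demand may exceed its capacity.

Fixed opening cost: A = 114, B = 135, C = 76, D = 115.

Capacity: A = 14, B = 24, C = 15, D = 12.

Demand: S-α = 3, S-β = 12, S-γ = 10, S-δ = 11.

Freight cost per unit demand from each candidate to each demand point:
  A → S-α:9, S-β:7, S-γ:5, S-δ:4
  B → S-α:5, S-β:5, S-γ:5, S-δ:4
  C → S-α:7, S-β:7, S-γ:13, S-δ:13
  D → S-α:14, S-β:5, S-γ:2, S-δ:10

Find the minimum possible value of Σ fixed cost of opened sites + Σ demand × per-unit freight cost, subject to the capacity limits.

404

Open {B, C}; cheapest assignment that respects the capacities:
  B (cap 24, load 24): S-α, S-γ, S-δ — cost 3×5 + 10×5 + 11×4 = 109
  C (cap 15, load 12): S-β — cost 12×7 = 84
  Shipping 193, fixed 211 → total 404.
  Any other capacity-feasible assignment to {B, C} ships for at least 193.
Compare {B, D}: its best feasible assignment gives total 419.
Compare {A, B}: its best feasible assignment gives total 430.
Every other set of open sites that can feasibly serve all demand totals ≥ 419 even under its best assignment. Minimum: 404.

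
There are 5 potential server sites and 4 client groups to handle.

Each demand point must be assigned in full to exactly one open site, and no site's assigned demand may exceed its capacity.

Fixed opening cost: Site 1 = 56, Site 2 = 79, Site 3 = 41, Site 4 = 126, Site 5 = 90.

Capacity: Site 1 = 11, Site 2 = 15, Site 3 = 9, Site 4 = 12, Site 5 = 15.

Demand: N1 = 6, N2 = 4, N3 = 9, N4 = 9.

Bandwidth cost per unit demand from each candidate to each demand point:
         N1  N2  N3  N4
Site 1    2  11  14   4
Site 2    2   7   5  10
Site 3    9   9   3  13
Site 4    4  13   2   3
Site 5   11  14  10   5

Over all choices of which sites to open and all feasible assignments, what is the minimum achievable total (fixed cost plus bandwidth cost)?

Open {Site 1, Site 2, Site 3}; cheapest assignment that respects the capacities:
  Site 1 (cap 11, load 9): N4 — cost 9×4 = 36
  Site 2 (cap 15, load 10): N1, N2 — cost 6×2 + 4×7 = 40
  Site 3 (cap 9, load 9): N3 — cost 9×3 = 27
  Shipping 103, fixed 176 → total 279.
  Any other capacity-feasible assignment to {Site 1, Site 2, Site 3} ships for at least 103.
Compare {Site 1, Site 3, Site 5}: its best feasible assignment gives total 315.
Compare {Site 2, Site 3, Site 5}: its best feasible assignment gives total 322.
Every other set of open sites that can feasibly serve all demand totals ≥ 315 even under its best assignment. Minimum: 279.

279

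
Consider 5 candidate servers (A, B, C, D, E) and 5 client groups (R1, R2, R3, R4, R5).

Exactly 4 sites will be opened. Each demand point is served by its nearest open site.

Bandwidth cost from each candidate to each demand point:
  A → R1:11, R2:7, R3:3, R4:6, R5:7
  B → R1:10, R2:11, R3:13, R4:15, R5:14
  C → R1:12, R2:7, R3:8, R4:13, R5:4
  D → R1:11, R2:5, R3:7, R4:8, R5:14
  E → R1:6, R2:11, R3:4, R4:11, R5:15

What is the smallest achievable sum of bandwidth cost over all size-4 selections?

24

Open {A, C, D, E}.
  R1→E 6, R2→D 5, R3→A 3, R4→A 6, R5→C 4  ⇒ total 24.
Compare {A, B, C, E}: total 26.
Compare {A, B, D, E}: total 27.
No size-4 selection does better; minimum is 24.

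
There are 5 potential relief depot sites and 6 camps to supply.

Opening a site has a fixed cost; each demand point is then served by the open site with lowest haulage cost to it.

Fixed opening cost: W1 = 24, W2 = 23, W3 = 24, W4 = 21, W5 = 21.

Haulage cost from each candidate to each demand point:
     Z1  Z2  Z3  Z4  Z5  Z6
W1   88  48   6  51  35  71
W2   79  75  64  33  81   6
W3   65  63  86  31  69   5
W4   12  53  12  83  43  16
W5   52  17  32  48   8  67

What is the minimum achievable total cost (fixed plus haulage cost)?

Open {W3, W4, W5}: assign each demand point to its cheapest open site.
  Z1→W4 12, Z2→W5 17, Z3→W4 12, Z4→W3 31, Z5→W5 8, Z6→W3 5
  haulage cost 85, fixed 66 → total 151.
Compare {W2, W4, W5}: haulage cost 88 + fixed 65 = 153.
Compare {W4, W5}: haulage cost 113 + fixed 42 = 155.
Compare {W1, W3, W4, W5}: haulage cost 79 + fixed 90 = 169.
All other subsets cost ≥ 153. Minimum total cost: 151.

151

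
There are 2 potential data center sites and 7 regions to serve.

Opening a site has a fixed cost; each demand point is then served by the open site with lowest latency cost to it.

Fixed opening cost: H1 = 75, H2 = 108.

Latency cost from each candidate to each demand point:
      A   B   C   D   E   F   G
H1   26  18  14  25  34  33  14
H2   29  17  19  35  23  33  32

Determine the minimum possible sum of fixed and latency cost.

Open {H1}: assign each demand point to its cheapest open site.
  A→H1 26, B→H1 18, C→H1 14, D→H1 25, E→H1 34, F→H1 33, G→H1 14
  latency cost 164, fixed 75 → total 239.
Compare {H2}: latency cost 188 + fixed 108 = 296.
Compare {H1, H2}: latency cost 152 + fixed 183 = 335.

239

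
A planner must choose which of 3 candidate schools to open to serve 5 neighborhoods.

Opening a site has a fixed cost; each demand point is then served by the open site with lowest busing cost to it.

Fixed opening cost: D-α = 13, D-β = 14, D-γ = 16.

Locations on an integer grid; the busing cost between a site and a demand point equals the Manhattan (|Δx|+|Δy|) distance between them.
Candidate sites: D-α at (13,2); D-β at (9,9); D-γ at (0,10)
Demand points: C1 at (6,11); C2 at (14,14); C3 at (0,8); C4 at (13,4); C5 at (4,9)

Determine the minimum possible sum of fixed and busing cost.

Open {D-β}: assign each demand point to its cheapest open site.
  C1→D-β 5, C2→D-β 10, C3→D-β 10, C4→D-β 9, C5→D-β 5
  busing cost 39, fixed 14 → total 53.
Compare {D-α, D-γ}: busing cost 29 + fixed 29 = 58.
Compare {D-α, D-β}: busing cost 32 + fixed 27 = 59.
Compare {D-β, D-γ}: busing cost 31 + fixed 30 = 61.
All other subsets cost ≥ 58. Minimum total cost: 53.

53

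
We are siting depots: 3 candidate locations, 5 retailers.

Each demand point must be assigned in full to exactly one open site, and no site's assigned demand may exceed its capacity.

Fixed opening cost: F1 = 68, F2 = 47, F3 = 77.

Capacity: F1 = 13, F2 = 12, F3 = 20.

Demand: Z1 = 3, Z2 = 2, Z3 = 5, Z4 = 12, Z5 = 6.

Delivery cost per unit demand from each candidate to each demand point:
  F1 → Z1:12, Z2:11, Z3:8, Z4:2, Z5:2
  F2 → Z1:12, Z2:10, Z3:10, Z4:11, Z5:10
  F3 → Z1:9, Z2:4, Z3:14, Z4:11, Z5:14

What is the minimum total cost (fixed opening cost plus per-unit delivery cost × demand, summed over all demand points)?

Open {F1, F3}; cheapest assignment that respects the capacities:
  F1 (cap 13, load 12): Z4 — cost 12×2 = 24
  F3 (cap 20, load 16): Z1, Z2, Z3, Z5 — cost 3×9 + 2×4 + 5×14 + 6×14 = 189
  Shipping 213, fixed 145 → total 358.
  Any other capacity-feasible assignment to {F1, F3} ships for at least 213.
Compare {F1, F2, F3}: its best feasible assignment gives total 361.
Compare {F2, F3}: its best feasible assignment gives total 401.
Every other set of open sites that can feasibly serve all demand totals ≥ 361 even under its best assignment. Minimum: 358.

358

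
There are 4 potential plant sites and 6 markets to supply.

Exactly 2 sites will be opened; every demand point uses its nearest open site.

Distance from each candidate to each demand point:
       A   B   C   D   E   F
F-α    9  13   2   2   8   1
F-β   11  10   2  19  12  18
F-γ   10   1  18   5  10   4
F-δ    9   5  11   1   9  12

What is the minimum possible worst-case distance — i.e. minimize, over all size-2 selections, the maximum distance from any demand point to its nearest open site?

Open {F-α, F-γ}.
  Farthest demand point is A at distance 9 (to F-α); all others are ≤ 9.
With {F-α, F-δ} the worst case is 9.
With {F-α, F-β} the worst case is 10.
No size-2 selection achieves below 9.

9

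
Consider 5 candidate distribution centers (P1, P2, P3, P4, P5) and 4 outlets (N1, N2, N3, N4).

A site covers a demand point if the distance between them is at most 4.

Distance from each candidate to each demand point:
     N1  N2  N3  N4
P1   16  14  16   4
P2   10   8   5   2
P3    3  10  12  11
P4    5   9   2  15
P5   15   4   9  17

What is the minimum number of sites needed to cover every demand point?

Coverage sets (demand points within 4 of each site):
  P1: {N4}
  P2: {N4}
  P3: {N1}
  P4: {N3}
  P5: {N2}
No 3 sites suffice: every size-3 union leaves at least one demand point uncovered.
But {P1, P3, P4, P5} covers everything, so the minimum is 4.

4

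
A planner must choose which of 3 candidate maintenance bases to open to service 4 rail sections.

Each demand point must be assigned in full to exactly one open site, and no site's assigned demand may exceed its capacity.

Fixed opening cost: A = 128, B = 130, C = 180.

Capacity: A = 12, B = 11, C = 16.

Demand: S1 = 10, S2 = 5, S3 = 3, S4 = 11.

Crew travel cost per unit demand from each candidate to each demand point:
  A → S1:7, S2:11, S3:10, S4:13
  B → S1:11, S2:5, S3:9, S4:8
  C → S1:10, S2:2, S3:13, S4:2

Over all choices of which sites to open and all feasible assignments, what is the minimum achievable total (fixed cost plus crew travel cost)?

Open {A, B, C}; cheapest assignment that respects the capacities:
  A (cap 12, load 10): S1 — cost 10×7 = 70
  B (cap 11, load 3): S3 — cost 3×9 = 27
  C (cap 16, load 16): S2, S4 — cost 5×2 + 11×2 = 32
  Shipping 129, fixed 438 → total 567.
  Any other capacity-feasible assignment to {A, B, C} ships for at least 129.
Total demand is 29 and no other set of sites has combined capacity ≥ 29, so {A, B, C} is the only feasible choice of open sites. Minimum: 567.

567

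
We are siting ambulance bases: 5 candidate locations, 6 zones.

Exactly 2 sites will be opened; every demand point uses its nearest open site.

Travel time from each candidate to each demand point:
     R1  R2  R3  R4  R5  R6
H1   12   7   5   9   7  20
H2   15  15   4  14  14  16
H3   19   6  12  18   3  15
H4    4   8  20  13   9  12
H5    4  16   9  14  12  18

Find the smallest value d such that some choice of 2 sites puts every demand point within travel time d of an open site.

12

Open {H1, H4}.
  Farthest demand point is R6 at travel time 12 (to H4); all others are ≤ 12.
With {H2, H4} the worst case is 13.
With {H3, H4} the worst case is 13.
No size-2 selection achieves below 12.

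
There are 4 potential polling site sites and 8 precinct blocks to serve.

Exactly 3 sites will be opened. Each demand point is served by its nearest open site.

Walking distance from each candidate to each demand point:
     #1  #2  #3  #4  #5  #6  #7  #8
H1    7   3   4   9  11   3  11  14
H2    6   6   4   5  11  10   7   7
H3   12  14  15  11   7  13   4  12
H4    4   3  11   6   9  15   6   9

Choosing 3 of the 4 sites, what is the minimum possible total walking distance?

39

Open {H1, H2, H3}.
  #1→H2 6, #2→H1 3, #3→H1 4, #4→H2 5, #5→H3 7, #6→H1 3, #7→H3 4, #8→H2 7  ⇒ total 39.
Compare {H1, H3, H4}: total 40.
Compare {H1, H2, H4}: total 41.
No size-3 selection does better; minimum is 39.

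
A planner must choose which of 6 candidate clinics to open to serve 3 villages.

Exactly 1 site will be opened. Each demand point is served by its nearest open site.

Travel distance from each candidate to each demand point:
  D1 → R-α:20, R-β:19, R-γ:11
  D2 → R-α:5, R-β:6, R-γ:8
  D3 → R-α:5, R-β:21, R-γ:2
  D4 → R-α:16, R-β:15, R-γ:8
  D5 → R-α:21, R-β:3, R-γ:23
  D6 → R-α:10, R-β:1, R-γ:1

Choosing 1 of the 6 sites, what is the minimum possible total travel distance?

Open {D6}.
  R-α→D6 10, R-β→D6 1, R-γ→D6 1  ⇒ total 12.
Compare {D2}: total 19.
Compare {D3}: total 28.
No size-1 selection does better; minimum is 12.

12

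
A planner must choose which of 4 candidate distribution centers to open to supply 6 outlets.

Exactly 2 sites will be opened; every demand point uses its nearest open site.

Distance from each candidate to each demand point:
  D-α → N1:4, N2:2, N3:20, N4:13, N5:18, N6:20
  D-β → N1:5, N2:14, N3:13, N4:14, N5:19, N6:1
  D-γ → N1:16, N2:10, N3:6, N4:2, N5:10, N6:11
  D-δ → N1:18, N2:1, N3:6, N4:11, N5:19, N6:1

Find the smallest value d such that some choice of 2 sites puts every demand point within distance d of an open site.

10

Open {D-β, D-γ}.
  Farthest demand point is N2 at distance 10 (to D-γ); all others are ≤ 10.
With {D-α, D-γ} the worst case is 11.
With {D-γ, D-δ} the worst case is 16.
No size-2 selection achieves below 10.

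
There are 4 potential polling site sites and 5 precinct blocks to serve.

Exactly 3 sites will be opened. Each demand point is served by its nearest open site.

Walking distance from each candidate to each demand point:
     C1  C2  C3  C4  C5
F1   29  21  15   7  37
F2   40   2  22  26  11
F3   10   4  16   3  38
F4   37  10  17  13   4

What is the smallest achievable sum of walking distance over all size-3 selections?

35

Open {F2, F3, F4}.
  C1→F3 10, C2→F2 2, C3→F3 16, C4→F3 3, C5→F4 4  ⇒ total 35.
Compare {F1, F3, F4}: total 36.
Compare {F1, F2, F3}: total 41.
No size-3 selection does better; minimum is 35.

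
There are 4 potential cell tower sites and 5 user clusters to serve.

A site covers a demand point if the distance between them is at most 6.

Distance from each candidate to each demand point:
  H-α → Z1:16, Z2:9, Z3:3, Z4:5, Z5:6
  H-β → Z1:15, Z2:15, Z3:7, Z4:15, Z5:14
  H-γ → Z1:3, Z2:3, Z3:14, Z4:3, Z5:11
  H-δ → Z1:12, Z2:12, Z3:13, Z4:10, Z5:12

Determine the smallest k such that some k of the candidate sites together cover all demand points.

2

Coverage sets (demand points within 6 of each site):
  H-α: {Z3, Z4, Z5}
  H-β: {}
  H-γ: {Z1, Z2, Z4}
  H-δ: {}
No single site covers all 5 demand points.
But {H-α, H-γ} covers everything, so the minimum is 2.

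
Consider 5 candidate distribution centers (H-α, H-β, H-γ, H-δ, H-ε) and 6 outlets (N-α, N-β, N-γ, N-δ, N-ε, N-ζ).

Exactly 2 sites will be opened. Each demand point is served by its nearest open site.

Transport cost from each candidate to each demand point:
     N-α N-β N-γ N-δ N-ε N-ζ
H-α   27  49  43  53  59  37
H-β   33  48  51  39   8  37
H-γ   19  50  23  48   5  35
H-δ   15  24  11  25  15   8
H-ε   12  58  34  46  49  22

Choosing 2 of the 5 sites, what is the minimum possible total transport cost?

Open {H-γ, H-δ}.
  N-α→H-δ 15, N-β→H-δ 24, N-γ→H-δ 11, N-δ→H-δ 25, N-ε→H-γ 5, N-ζ→H-δ 8  ⇒ total 88.
Compare {H-β, H-δ}: total 91.
Compare {H-δ, H-ε}: total 95.
No size-2 selection does better; minimum is 88.

88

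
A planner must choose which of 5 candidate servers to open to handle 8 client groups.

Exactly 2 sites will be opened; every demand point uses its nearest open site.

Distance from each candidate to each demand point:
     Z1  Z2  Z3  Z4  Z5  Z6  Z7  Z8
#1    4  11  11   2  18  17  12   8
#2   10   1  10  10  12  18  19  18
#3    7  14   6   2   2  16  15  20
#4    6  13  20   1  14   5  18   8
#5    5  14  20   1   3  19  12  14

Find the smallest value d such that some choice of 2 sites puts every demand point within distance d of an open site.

14

Open {#1, #4}.
  Farthest demand point is Z5 at distance 14 (to #4); all others are ≤ 14.
With {#3, #4} the worst case is 15.
With {#1, #3} the worst case is 16.
No size-2 selection achieves below 14.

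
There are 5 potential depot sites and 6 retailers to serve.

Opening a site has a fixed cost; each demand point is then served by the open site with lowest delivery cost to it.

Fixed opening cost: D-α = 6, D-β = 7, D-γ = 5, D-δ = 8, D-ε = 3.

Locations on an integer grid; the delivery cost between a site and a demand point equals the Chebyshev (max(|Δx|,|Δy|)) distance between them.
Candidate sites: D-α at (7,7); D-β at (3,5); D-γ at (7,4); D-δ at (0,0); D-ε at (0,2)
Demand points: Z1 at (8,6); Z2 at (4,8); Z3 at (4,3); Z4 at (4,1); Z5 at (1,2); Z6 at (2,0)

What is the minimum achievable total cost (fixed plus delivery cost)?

23

Open {D-γ, D-ε}: assign each demand point to its cheapest open site.
  Z1→D-γ 2, Z2→D-γ 4, Z3→D-γ 3, Z4→D-γ 3, Z5→D-ε 1, Z6→D-ε 2
  delivery cost 15, fixed 8 → total 23.
Compare {D-α, D-ε}: delivery cost 15 + fixed 9 = 24.
Compare {D-β, D-ε}: delivery cost 17 + fixed 10 = 27.
Compare {D-α, D-γ, D-ε}: delivery cost 13 + fixed 14 = 27.
All other subsets cost ≥ 24. Minimum total cost: 23.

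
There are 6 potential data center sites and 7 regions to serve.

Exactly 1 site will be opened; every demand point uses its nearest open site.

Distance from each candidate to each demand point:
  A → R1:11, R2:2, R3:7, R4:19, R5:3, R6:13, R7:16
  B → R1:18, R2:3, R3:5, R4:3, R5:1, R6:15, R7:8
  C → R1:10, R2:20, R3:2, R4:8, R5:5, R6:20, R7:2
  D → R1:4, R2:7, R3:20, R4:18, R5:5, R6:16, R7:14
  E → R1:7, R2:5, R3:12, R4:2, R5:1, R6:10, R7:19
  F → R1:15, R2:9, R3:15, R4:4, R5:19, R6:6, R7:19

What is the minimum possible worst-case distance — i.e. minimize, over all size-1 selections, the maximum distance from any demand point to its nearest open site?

18

Open {B}.
  Farthest demand point is R1 at distance 18 (to B); all others are ≤ 18.
With {A} the worst case is 19.
With {E} the worst case is 19.
No size-1 selection achieves below 18.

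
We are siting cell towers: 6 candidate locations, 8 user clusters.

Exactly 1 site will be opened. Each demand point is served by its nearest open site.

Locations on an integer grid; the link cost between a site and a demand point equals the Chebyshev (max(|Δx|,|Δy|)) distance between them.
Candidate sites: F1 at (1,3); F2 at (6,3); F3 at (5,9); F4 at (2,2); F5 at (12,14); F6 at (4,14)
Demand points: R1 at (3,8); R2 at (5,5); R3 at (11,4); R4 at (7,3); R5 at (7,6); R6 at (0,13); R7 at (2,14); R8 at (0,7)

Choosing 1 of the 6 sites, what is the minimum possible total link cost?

Open {F3}.
  R1→F3 2, R2→F3 4, R3→F3 6, R4→F3 6, R5→F3 3, R6→F3 5, R7→F3 5, R8→F3 5  ⇒ total 36.
Compare {F2}: total 43.
Compare {F1}: total 56.
No size-1 selection does better; minimum is 36.

36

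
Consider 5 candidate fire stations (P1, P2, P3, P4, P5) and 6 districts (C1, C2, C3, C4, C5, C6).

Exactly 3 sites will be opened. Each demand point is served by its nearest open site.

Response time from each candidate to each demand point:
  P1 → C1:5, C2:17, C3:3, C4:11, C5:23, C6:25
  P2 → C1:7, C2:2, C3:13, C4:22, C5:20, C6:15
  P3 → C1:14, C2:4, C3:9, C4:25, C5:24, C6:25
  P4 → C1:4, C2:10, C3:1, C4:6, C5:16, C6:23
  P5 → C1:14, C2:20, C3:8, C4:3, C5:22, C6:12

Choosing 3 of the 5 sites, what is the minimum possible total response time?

38

Open {P2, P4, P5}.
  C1→P4 4, C2→P2 2, C3→P4 1, C4→P5 3, C5→P4 16, C6→P5 12  ⇒ total 38.
Compare {P3, P4, P5}: total 40.
Compare {P1, P2, P4}: total 44.
No size-3 selection does better; minimum is 38.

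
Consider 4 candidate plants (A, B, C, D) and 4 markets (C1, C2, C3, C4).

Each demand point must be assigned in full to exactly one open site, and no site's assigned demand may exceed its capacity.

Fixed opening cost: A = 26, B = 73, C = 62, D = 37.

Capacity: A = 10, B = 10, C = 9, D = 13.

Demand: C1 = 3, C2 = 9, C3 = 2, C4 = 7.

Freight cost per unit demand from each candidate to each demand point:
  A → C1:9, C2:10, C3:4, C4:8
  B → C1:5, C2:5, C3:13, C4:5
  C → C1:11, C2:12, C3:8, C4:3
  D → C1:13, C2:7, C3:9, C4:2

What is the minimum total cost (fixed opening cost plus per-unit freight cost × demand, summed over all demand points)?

Open {A, D}; cheapest assignment that respects the capacities:
  A (cap 10, load 9): C2 — cost 9×10 = 90
  D (cap 13, load 12): C1, C3, C4 — cost 3×13 + 2×9 + 7×2 = 71
  Shipping 161, fixed 63 → total 224.
  Any other capacity-feasible assignment to {A, D} ships for at least 161.
Compare {B, D}: its best feasible assignment gives total 226.
Compare {A, B, D}: its best feasible assignment gives total 230.
Every other set of open sites that can feasibly serve all demand totals ≥ 226 even under its best assignment. Minimum: 224.

224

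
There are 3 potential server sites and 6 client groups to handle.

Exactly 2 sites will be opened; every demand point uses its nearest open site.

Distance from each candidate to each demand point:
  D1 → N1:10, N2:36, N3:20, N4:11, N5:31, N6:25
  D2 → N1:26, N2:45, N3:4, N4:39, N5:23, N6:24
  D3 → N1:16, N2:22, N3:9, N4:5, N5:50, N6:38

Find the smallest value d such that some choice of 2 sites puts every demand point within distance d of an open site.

24

Open {D2, D3}.
  Farthest demand point is N6 at distance 24 (to D2); all others are ≤ 24.
With {D1, D3} the worst case is 31.
With {D1, D2} the worst case is 36.
No size-2 selection achieves below 24.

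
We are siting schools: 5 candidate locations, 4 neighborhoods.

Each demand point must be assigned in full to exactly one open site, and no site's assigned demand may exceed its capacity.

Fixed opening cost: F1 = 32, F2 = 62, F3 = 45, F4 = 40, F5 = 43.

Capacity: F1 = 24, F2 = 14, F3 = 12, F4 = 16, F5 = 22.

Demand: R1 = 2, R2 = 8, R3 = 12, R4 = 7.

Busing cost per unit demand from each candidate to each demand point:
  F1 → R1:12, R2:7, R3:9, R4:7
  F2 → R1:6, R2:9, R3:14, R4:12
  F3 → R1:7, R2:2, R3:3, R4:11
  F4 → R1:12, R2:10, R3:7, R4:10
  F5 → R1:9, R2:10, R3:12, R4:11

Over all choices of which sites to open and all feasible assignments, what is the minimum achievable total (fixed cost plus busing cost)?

242

Open {F1, F3}; cheapest assignment that respects the capacities:
  F1 (cap 24, load 17): R1, R2, R4 — cost 2×12 + 8×7 + 7×7 = 129
  F3 (cap 12, load 12): R3 — cost 12×3 = 36
  Shipping 165, fixed 77 → total 242.
  Any other capacity-feasible assignment to {F1, F3} ships for at least 165.
Compare {F1, F3, F5}: its best feasible assignment gives total 279.
Compare {F1, F3, F4}: its best feasible assignment gives total 280.
Every other set of open sites that can feasibly serve all demand totals ≥ 279 even under its best assignment. Minimum: 242.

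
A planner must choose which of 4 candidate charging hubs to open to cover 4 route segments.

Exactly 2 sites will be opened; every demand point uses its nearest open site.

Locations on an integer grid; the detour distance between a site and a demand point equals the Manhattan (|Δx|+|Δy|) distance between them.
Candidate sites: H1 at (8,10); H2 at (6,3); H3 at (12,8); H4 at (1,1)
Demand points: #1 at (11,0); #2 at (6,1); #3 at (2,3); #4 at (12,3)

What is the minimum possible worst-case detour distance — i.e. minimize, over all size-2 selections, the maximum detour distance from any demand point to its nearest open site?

Open {H1, H2}.
  Farthest demand point is #1 at detour distance 8 (to H2); all others are ≤ 8.
With {H2, H3} the worst case is 8.
With {H2, H4} the worst case is 8.
No size-2 selection achieves below 8.

8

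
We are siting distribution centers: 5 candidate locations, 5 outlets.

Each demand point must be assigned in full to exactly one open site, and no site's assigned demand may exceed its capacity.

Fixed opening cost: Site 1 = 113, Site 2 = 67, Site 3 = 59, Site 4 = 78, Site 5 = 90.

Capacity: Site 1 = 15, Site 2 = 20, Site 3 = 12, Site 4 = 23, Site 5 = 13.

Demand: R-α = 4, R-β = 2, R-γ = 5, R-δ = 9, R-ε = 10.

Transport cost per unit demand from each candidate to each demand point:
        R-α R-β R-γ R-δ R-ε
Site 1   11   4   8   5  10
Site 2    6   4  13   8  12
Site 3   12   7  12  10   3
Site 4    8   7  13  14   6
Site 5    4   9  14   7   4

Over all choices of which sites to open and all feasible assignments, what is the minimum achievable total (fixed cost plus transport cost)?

325

Open {Site 2, Site 3}; cheapest assignment that respects the capacities:
  Site 2 (cap 20, load 20): R-α, R-β, R-γ, R-δ — cost 4×6 + 2×4 + 5×13 + 9×8 = 169
  Site 3 (cap 12, load 10): R-ε — cost 10×3 = 30
  Shipping 199, fixed 126 → total 325.
  Any other capacity-feasible assignment to {Site 2, Site 3} ships for at least 199.
Compare {Site 2, Site 5}: its best feasible assignment gives total 366.
Compare {Site 2, Site 4}: its best feasible assignment gives total 374.
Every other set of open sites that can feasibly serve all demand totals ≥ 366 even under its best assignment. Minimum: 325.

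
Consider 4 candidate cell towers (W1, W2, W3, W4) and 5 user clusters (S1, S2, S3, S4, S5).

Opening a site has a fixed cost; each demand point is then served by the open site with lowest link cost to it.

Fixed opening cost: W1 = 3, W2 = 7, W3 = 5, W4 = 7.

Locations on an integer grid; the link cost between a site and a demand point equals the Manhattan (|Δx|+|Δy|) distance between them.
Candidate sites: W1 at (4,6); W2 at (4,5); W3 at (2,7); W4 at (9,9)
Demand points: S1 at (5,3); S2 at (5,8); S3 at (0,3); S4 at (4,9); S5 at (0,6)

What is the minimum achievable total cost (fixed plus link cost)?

Open {W1}: assign each demand point to its cheapest open site.
  S1→W1 4, S2→W1 3, S3→W1 7, S4→W1 3, S5→W1 4
  link cost 21, fixed 3 → total 24.
Compare {W1, W3}: link cost 19 + fixed 8 = 27.
Compare {W2}: link cost 22 + fixed 7 = 29.
Compare {W3}: link cost 24 + fixed 5 = 29.
All other subsets cost ≥ 27. Minimum total cost: 24.

24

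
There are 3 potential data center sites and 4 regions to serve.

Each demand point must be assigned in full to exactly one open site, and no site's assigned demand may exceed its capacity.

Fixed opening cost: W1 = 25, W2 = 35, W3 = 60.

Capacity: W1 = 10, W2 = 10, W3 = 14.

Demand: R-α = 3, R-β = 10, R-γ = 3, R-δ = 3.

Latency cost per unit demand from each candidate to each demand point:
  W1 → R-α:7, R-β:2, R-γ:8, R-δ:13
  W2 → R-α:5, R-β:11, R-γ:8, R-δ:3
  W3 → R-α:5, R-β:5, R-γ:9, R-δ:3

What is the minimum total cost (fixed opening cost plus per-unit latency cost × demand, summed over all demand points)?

128

Open {W1, W2}; cheapest assignment that respects the capacities:
  W1 (cap 10, load 10): R-β — cost 10×2 = 20
  W2 (cap 10, load 9): R-α, R-γ, R-δ — cost 3×5 + 3×8 + 3×3 = 48
  Shipping 68, fixed 60 → total 128.
  Any other capacity-feasible assignment to {W1, W2} ships for at least 68.
Compare {W1, W3}: its best feasible assignment gives total 156.
Compare {W1, W2, W3}: its best feasible assignment gives total 188.
Every other set of open sites that can feasibly serve all demand totals ≥ 156 even under its best assignment. Minimum: 128.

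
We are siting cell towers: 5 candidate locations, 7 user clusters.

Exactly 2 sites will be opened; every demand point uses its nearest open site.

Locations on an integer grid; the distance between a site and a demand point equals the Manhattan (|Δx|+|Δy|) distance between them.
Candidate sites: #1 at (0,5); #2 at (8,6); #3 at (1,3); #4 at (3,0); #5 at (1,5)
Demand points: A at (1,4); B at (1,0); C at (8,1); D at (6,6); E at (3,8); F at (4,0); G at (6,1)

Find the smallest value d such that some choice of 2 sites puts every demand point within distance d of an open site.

Open {#4, #5}.
  Farthest demand point is C at distance 6 (to #4); all others are ≤ 6.
With {#1, #4} the worst case is 7.
With {#2, #3} the worst case is 7.
No size-2 selection achieves below 6.

6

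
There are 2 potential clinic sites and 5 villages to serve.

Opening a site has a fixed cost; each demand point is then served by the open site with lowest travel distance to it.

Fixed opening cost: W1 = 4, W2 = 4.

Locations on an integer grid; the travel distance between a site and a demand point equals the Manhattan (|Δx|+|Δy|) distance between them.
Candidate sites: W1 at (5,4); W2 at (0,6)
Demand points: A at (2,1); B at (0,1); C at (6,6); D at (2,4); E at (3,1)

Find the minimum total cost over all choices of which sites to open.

Open {W1}: assign each demand point to its cheapest open site.
  A→W1 6, B→W1 8, C→W1 3, D→W1 3, E→W1 5
  travel distance 25, fixed 4 → total 29.
Compare {W1, W2}: travel distance 22 + fixed 8 = 30.
Compare {W2}: travel distance 30 + fixed 4 = 34.

29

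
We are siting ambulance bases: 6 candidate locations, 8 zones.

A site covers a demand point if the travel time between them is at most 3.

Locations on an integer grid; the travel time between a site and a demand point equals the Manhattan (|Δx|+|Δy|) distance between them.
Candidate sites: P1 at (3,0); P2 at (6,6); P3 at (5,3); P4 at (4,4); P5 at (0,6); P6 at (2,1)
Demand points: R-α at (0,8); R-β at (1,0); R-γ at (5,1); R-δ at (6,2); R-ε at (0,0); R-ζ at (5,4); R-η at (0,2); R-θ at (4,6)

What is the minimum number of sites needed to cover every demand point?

Coverage sets (demand points within 3 of each site):
  P1: {R-β, R-γ, R-ε}
  P2: {R-ζ, R-θ}
  P3: {R-γ, R-δ, R-ζ}
  P4: {R-ζ, R-θ}
  P5: {R-α}
  P6: {R-β, R-γ, R-ε, R-η}
No 3 sites suffice: every size-3 union leaves at least one demand point uncovered.
But {P2, P3, P5, P6} covers everything, so the minimum is 4.

4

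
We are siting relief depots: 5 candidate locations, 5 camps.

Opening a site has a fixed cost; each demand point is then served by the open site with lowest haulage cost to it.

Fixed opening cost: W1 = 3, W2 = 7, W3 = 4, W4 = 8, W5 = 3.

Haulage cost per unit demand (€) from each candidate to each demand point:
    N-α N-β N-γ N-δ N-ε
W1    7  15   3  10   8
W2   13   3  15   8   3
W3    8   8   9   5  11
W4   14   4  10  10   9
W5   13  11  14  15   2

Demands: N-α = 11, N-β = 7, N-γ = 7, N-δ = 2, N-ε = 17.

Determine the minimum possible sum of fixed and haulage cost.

180

Open {W1, W2, W3, W5}: assign each demand point to its cheapest open site.
  N-α→W1 11×7=77, N-β→W2 7×3=21, N-γ→W1 7×3=21, N-δ→W3 2×5=10, N-ε→W5 17×2=34
  haulage cost 163, fixed 17 → total 180.
Compare {W1, W2, W5}: haulage cost 169 + fixed 13 = 182.
Compare {W1, W3, W4, W5}: haulage cost 170 + fixed 18 = 188.
Compare {W1, W2, W3, W4, W5}: haulage cost 163 + fixed 25 = 188.
All other subsets cost ≥ 182. Minimum total cost: 180.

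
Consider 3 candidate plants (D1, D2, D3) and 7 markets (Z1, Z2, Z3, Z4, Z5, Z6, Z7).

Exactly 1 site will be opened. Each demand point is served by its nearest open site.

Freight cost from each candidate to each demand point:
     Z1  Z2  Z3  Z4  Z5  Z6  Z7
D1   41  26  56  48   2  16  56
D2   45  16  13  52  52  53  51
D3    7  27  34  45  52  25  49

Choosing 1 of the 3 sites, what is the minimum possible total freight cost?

239

Open {D3}.
  Z1→D3 7, Z2→D3 27, Z3→D3 34, Z4→D3 45, Z5→D3 52, Z6→D3 25, Z7→D3 49  ⇒ total 239.
Compare {D1}: total 245.
Compare {D2}: total 282.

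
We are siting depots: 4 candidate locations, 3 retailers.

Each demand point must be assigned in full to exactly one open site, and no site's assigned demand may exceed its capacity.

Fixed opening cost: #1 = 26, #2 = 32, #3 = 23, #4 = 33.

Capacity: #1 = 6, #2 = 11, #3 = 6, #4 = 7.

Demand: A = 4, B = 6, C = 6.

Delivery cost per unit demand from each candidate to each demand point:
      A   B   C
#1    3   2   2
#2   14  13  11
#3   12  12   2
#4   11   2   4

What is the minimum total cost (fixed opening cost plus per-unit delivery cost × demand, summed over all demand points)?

Open {#1, #3, #4}; cheapest assignment that respects the capacities:
  #1 (cap 6, load 4): A — cost 4×3 = 12
  #3 (cap 6, load 6): C — cost 6×2 = 12
  #4 (cap 7, load 6): B — cost 6×2 = 12
  Shipping 36, fixed 82 → total 118.
  Any other capacity-feasible assignment to {#1, #3, #4} ships for at least 36.
Compare {#1, #2, #3, #4}: its best feasible assignment gives total 150.
Compare {#1, #2, #3}: its best feasible assignment gives total 161.
Every other set of open sites that can feasibly serve all demand totals ≥ 150 even under its best assignment. Minimum: 118.

118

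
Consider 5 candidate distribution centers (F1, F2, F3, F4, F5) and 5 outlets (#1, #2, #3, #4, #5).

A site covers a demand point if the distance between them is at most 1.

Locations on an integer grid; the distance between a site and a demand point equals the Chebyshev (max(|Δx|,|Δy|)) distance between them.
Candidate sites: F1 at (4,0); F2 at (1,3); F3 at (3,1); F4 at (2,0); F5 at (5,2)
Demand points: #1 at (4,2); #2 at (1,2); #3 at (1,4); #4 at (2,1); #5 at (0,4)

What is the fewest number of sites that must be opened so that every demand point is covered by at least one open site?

Coverage sets (demand points within 1 of each site):
  F1: {}
  F2: {#2, #3, #5}
  F3: {#1, #4}
  F4: {#4}
  F5: {#1}
No single site covers all 5 demand points.
But {F2, F3} covers everything, so the minimum is 2.

2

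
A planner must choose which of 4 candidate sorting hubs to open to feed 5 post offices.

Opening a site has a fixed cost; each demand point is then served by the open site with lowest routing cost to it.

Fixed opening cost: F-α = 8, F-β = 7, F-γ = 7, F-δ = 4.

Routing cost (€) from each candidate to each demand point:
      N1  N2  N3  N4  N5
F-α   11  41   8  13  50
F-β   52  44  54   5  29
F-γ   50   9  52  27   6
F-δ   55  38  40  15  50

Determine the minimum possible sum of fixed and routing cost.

Open {F-α, F-β, F-γ}: assign each demand point to its cheapest open site.
  N1→F-α 11, N2→F-γ 9, N3→F-α 8, N4→F-β 5, N5→F-γ 6
  routing cost 39, fixed 22 → total 61.
Compare {F-α, F-γ}: routing cost 47 + fixed 15 = 62.
Compare {F-α, F-β, F-γ, F-δ}: routing cost 39 + fixed 26 = 65.
Compare {F-α, F-γ, F-δ}: routing cost 47 + fixed 19 = 66.
All other subsets cost ≥ 62. Minimum total cost: 61.

61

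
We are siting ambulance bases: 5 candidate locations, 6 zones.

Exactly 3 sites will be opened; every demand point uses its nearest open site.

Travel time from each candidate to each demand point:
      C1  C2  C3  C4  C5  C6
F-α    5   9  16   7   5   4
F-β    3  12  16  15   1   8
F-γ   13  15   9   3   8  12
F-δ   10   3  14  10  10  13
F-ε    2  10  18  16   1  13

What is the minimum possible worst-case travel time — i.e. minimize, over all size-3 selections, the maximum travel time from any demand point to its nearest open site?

9

Open {F-α, F-β, F-γ}.
  Farthest demand point is C2 at travel time 9 (to F-α); all others are ≤ 9.
With {F-α, F-γ, F-δ} the worst case is 9.
With {F-α, F-γ, F-ε} the worst case is 9.
No size-3 selection achieves below 9.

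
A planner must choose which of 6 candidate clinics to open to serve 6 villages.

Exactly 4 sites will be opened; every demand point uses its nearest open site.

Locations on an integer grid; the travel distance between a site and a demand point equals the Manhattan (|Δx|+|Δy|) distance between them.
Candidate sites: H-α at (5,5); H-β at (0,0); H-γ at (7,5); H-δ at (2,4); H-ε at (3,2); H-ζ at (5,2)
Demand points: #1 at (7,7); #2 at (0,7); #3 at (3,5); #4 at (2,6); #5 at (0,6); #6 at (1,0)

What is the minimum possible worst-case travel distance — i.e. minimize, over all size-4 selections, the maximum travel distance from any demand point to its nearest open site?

5

Open {H-α, H-β, H-γ, H-δ}.
  Farthest demand point is #2 at travel distance 5 (to H-δ); all others are ≤ 5.
With {H-α, H-β, H-δ, H-ε} the worst case is 5.
With {H-α, H-β, H-δ, H-ζ} the worst case is 5.
No size-4 selection achieves below 5.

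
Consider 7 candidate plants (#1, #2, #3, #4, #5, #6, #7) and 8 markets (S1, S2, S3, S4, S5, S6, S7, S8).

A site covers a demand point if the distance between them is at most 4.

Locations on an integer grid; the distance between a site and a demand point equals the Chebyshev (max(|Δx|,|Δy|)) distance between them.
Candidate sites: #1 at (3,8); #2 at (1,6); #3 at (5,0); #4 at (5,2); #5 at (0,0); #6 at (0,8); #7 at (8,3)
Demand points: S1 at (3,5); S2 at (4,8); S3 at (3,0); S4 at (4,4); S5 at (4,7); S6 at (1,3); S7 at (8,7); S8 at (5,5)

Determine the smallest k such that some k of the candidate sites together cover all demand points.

Coverage sets (demand points within 4 of each site):
  #1: {S1, S2, S4, S5, S8}
  #2: {S1, S2, S4, S5, S6, S8}
  #3: {S3, S4, S6}
  #4: {S1, S3, S4, S6, S8}
  #5: {S3, S4, S6}
  #6: {S1, S2, S4, S5}
  #7: {S4, S5, S7, S8}
No 2 sites suffice: every size-2 union leaves at least one demand point uncovered.
But {#1, #3, #7} covers everything, so the minimum is 3.

3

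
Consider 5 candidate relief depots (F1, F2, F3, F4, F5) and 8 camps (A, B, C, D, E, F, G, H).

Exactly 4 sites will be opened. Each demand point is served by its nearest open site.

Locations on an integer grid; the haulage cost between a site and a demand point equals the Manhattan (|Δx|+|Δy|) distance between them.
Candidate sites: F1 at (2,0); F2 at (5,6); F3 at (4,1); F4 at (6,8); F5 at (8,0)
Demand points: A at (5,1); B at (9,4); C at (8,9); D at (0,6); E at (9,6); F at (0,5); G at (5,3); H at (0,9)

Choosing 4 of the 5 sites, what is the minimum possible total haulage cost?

34

Open {F2, F3, F4, F5}.
  A→F3 1, B→F5 5, C→F4 3, D→F2 5, E→F2 4, F→F2 6, G→F2 3, H→F4 7  ⇒ total 34.
Compare {F1, F2, F3, F4}: total 35.
Compare {F1, F2, F4, F5}: total 37.
No size-4 selection does better; minimum is 34.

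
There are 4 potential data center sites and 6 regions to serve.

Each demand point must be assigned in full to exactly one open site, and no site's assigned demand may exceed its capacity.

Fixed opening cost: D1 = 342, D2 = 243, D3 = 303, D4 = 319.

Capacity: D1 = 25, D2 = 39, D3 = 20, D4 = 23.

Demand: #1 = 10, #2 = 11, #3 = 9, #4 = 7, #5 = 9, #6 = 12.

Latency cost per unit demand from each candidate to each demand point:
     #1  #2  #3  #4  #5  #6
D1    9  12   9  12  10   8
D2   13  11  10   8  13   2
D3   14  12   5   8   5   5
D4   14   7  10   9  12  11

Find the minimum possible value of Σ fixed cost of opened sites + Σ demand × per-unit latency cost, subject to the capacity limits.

1022

Open {D2, D3}; cheapest assignment that respects the capacities:
  D2 (cap 39, load 39): #2, #3, #4, #6 — cost 11×11 + 9×10 + 7×8 + 12×2 = 291
  D3 (cap 20, load 19): #1, #5 — cost 10×14 + 9×5 = 185
  Shipping 476, fixed 546 → total 1022.
  Any other capacity-feasible assignment to {D2, D3} ships for at least 476.
Compare {D2, D4}: its best feasible assignment gives total 1047.
Compare {D1, D2}: its best feasible assignment gives total 1056.
Every other set of open sites that can feasibly serve all demand totals ≥ 1047 even under its best assignment. Minimum: 1022.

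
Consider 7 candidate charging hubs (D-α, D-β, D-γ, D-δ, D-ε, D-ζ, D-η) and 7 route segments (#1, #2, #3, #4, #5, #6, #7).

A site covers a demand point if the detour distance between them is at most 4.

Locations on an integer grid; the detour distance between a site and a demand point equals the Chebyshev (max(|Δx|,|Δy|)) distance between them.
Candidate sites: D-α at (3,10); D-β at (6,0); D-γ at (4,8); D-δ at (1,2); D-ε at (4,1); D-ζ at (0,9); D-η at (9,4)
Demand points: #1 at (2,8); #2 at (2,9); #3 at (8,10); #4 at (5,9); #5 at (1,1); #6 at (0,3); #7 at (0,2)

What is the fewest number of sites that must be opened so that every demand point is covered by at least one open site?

Coverage sets (demand points within 4 of each site):
  D-α: {#1, #2, #4}
  D-β: {}
  D-γ: {#1, #2, #3, #4}
  D-δ: {#5, #6, #7}
  D-ε: {#5, #6, #7}
  D-ζ: {#1, #2}
  D-η: {}
No single site covers all 7 demand points.
But {D-γ, D-δ} covers everything, so the minimum is 2.

2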